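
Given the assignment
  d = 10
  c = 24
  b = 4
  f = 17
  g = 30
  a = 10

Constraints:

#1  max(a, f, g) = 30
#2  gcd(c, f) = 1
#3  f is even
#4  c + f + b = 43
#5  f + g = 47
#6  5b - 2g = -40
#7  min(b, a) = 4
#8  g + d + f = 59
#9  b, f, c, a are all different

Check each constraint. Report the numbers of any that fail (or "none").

#1 max(10, 17, 30) = 30 — holds.
#2 gcd(24, 17) = 1 — holds.
#3 f = 17 is odd — does not hold.
#4 c + f + b = 24 + 17 + 4 = 45, not 43 — does not hold.
#5 f + g = 17 + 30 = 47 — holds.
#6 5b - 2g = 5(4) - 2(30) = -40 — holds.
#7 min(4, 10) = 4 — holds.
#8 g + d + f = 30 + 10 + 17 = 57, not 59 — does not hold.
#9 values 4, 17, 24, 10 are pairwise distinct — holds.

No — constraints 3, 4, and 8 are not satisfied.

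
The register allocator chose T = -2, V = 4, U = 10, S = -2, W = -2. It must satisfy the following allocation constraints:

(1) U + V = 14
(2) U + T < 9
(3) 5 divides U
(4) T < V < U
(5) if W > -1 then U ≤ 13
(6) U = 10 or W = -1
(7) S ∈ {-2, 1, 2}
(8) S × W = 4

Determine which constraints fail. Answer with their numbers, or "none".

No violations.

(1) U + V = 10 + 4 = 14 — holds.
(2) U + T = 10 + (-2) = 8; 8 < 9 — holds.
(3) 10 / 5 = 2, so 5 divides 10 — holds.
(4) values -2 < 4 < 10 — holds.
(5) W = -2, not > -1; antecedent false, conditional vacuously true — holds.
(6) U = 10 = 10 (first disjunct) — holds.
(7) S = -2 is in {-2, 1, 2} — holds.
(8) S × W = -2 × (-2) = 4 — holds.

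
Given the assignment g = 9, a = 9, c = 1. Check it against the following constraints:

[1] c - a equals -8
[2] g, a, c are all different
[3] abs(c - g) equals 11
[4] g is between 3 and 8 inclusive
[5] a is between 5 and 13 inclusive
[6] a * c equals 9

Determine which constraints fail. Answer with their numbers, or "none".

Constraints 2, 3, and 4 do not hold.

[1] c - a = 1 - 9 = -8  ✔
[2] g = a = 9, not all different  ✘
[3] abs(1 - 9) = 8, not 11  ✘
[4] g = 9 is outside [3, 8]  ✘
[5] a = 9 lies in [5, 13]  ✔
[6] a * c = 9 * 1 = 9  ✔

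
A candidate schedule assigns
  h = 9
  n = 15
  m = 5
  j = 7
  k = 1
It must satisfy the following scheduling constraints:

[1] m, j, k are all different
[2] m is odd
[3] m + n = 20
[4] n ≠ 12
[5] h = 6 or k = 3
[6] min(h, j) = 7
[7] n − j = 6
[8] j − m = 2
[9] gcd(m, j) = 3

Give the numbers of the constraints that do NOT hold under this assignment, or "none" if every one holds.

The assignment fails constraints 5, 7, and 9.

[1] values 5, 7, 1 are pairwise distinct — OK.
[2] m = 5 is odd — OK.
[3] m + n = 5 + 15 = 20 — OK.
[4] n = 15, and 15 ≠ 12 — OK.
[5] h = 9 ≠ 6 and k = 1 ≠ 3; both disjuncts false — violated.
[6] min(9, 7) = 7 — OK.
[7] n − j = 15 − 7 = 8, not 6 — violated.
[8] j − m = 7 − 5 = 2 — OK.
[9] gcd(5, 7) = 1, not 3 — violated.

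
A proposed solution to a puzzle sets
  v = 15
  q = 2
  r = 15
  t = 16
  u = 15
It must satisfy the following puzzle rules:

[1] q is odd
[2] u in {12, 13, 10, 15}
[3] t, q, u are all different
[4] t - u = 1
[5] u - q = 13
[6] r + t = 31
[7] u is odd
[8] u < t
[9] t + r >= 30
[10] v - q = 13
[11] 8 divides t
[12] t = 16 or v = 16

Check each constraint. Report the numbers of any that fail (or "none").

The assignment fails constraint 1.

[1] q = 2 is even — does not hold.
[2] u = 15 is in {12, 13, 10, 15} — holds.
[3] values 16, 2, 15 are pairwise distinct — holds.
[4] t - u = 16 - 15 = 1 — holds.
[5] u - q = 15 - 2 = 13 — holds.
[6] r + t = 15 + 16 = 31 — holds.
[7] u = 15 is odd — holds.
[8] u = 15, t = 16; 15 < 16 — holds.
[9] t + r = 16 + 15 = 31; 31 ≥ 30 — holds.
[10] v - q = 15 - 2 = 13 — holds.
[11] 16 / 8 = 2, so 8 divides 16 — holds.
[12] t = 16 = 16 (first disjunct) — holds.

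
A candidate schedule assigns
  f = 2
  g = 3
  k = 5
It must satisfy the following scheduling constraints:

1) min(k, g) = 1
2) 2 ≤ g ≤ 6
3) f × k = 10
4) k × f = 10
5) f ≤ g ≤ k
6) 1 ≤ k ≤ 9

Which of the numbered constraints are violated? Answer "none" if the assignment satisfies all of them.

Violated: 1.

1) min(5, 3) = 3, not 1  ✗
2) g = 3 lies in [2, 6]  ✓
3) f × k = 2 × 5 = 10  ✓
4) k × f = 5 × 2 = 10  ✓
5) values 2 ≤ 3 ≤ 5  ✓
6) k = 5 lies in [1, 9]  ✓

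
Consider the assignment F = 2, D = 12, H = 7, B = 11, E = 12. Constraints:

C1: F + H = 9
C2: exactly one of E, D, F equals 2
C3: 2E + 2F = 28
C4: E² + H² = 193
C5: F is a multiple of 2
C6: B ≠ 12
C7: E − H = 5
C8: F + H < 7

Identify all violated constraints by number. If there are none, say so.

Constraint 8 does not hold.

C1: F + H = 2 + 7 = 9  ✔
C2: E=12, D=12, F=2; 1 of them equals 2  ✔
C3: 2E + 2F = 2(12) + 2(2) = 28  ✔
C4: E² + H² = 12² + 7² = 144 + 49 = 193  ✔
C5: 2 / 2 = 1, so 2 divides 2  ✔
C6: B = 11, and 11 ≠ 12  ✔
C7: E − H = 12 − 7 = 5  ✔
C8: F + H = 2 + 7 = 9; 9 ≥ 7, bound 7 not met  ✘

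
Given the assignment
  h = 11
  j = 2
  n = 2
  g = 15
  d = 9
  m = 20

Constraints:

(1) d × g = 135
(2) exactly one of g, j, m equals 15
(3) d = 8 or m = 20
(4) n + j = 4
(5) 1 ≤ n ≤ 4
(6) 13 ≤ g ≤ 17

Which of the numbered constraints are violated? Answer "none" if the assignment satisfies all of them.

(1) d × g = 9 × 15 = 135 — satisfied.
(2) g=15, j=2, m=20; 1 of them equals 15 — satisfied.
(3) d = 9 ≠ 8, but m = 20 = 20 (second disjunct) — satisfied.
(4) n + j = 2 + 2 = 4 — satisfied.
(5) n = 2 lies in [1, 4] — satisfied.
(6) g = 15 lies in [13, 17] — satisfied.

No violations.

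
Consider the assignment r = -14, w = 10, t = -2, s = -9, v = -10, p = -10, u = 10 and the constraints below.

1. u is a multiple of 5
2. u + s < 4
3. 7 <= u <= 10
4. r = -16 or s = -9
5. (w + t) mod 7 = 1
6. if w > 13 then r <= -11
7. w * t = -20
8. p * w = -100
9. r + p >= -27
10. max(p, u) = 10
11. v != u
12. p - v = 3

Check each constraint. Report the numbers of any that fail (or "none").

1. 10 / 5 = 2, so 5 divides 10  OK
2. u + s = 10 + (-9) = 1; 1 < 4  OK
3. u = 10 lies in [7, 10]  OK
4. r = -14 ≠ -16, but s = -9 = -9 (second disjunct)  OK
5. w + t = 8; 8 mod 7 = 1  OK
6. w = 10, not > 13; antecedent false, conditional vacuously true  OK
7. w * t = 10 * (-2) = -20  OK
8. p * w = -10 * 10 = -100  OK
9. r + p = -14 + (-10) = -24; -24 ≥ -27  OK
10. max(-10, 10) = 10  OK
11. v = -10, u = 10; distinct  OK
12. p - v = -10 - (-10) = 0, not 3  FAIL

The assignment fails constraint 12.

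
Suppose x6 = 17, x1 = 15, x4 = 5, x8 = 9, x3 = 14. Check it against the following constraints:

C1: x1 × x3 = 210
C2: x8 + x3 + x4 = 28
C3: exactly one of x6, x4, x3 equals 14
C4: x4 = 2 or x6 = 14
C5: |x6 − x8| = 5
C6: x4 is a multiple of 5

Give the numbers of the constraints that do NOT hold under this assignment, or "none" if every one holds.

The assignment fails constraints 4 and 5.

C1: x1 × x3 = 15 × 14 = 210  OK
C2: x8 + x3 + x4 = 9 + 14 + 5 = 28  OK
C3: x6=17, x4=5, x3=14; 1 of them equals 14  OK
C4: x4 = 5 ≠ 2 and x6 = 17 ≠ 14; both disjuncts false  FAIL
C5: |17 − 9| = 8, not 5  FAIL
C6: 5 / 5 = 1, so 5 divides 5  OK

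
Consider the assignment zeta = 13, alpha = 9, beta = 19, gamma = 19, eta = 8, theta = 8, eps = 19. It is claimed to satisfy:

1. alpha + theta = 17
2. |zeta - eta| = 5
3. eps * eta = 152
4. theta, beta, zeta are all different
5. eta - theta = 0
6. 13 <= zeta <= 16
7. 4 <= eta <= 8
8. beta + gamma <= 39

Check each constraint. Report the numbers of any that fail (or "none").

Yes — all constraints hold.

1. alpha + theta = 9 + 8 = 17 — holds.
2. |13 - 8| = 5 — holds.
3. eps * eta = 19 * 8 = 152 — holds.
4. values 8, 19, 13 are pairwise distinct — holds.
5. eta - theta = 8 - 8 = 0 — holds.
6. zeta = 13 lies in [13, 16] — holds.
7. eta = 8 lies in [4, 8] — holds.
8. beta + gamma = 19 + 19 = 38; 38 ≤ 39 — holds.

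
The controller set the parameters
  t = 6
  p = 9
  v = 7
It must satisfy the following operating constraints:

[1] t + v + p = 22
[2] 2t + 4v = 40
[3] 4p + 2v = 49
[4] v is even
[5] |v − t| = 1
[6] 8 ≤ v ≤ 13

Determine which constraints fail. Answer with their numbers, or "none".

[1] t + v + p = 6 + 7 + 9 = 22  ✓
[2] 2t + 4v = 2(6) + 4(7) = 40  ✓
[3] 4p + 2v = 4(9) + 2(7) = 50, not 49  ✗
[4] v = 7 is odd  ✗
[5] |7 − 6| = 1  ✓
[6] v = 7 is outside [8, 13]  ✗

Constraints 3, 4, 6 are violated.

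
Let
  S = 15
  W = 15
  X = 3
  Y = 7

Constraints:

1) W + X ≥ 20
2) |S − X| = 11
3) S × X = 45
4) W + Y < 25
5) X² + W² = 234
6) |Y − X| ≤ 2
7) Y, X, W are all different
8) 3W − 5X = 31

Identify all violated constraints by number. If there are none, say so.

The assignment fails constraints 1, 2, 6, and 8.

1) W + X = 15 + 3 = 18; 18 < 20, bound 20 not met — fails.
2) |15 − 3| = 12, not 11 — fails.
3) S × X = 15 × 3 = 45 — holds.
4) W + Y = 15 + 7 = 22; 22 < 25 — holds.
5) X² + W² = 3² + 15² = 9 + 225 = 234 — holds.
6) |7 − 3| = 4; 4 > 2, exceeds bound 2 — fails.
7) values 7, 3, 15 are pairwise distinct — holds.
8) 3W − 5X = 3(15) − 5(3) = 30, not 31 — fails.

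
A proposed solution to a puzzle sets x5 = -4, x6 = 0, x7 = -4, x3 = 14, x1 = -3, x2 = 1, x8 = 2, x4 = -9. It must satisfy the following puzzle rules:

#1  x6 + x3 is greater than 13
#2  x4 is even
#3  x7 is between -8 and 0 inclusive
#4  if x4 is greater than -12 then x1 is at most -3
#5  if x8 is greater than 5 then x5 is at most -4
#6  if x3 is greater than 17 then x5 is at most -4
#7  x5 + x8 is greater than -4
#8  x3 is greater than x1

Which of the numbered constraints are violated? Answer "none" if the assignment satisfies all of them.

Constraint 2 does not hold.

#1 x6 + x3 = 0 + 14 = 14; 14 > 13 — holds.
#2 x4 = -9 is odd — fails.
#3 x7 = -4 lies in [-8, 0] — holds.
#4 x4 = -9 > -12, so we need x1 ≤ -3; x1 = -3 ≤ -3 — holds.
#5 x8 = 2, not > 5; antecedent false, conditional vacuously true — holds.
#6 x3 = 14, not > 17; antecedent false, conditional vacuously true — holds.
#7 x5 + x8 = -4 + 2 = -2; -2 > -4 — holds.
#8 x3 = 14, x1 = -3; 14 > -3 — holds.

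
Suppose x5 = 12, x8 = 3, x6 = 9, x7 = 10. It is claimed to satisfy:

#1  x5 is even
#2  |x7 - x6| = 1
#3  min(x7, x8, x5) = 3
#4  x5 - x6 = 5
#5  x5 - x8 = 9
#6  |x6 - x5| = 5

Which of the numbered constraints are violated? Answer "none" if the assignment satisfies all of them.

#1 x5 = 12 is even — holds.
#2 |10 - 9| = 1 — holds.
#3 min(10, 3, 12) = 3 — holds.
#4 x5 - x6 = 12 - 9 = 3, not 5 — does not hold.
#5 x5 - x8 = 12 - 3 = 9 — holds.
#6 |9 - 12| = 3, not 5 — does not hold.

Constraints 4 and 6 are violated.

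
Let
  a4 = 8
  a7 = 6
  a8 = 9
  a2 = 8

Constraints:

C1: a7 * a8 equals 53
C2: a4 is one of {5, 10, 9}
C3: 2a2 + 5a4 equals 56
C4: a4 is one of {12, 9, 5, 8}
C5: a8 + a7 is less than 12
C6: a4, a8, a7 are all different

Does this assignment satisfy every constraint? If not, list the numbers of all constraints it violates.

C1: a7 * a8 = 6 * 9 = 54, not 53 — violated.
C2: a4 = 8 is not in {5, 10, 9} — violated.
C3: 2a2 + 5a4 = 2(8) + 5(8) = 56 — satisfied.
C4: a4 = 8 is in {12, 9, 5, 8} — satisfied.
C5: a8 + a7 = 9 + 6 = 15; 15 ≥ 12, bound 12 not met — violated.
C6: values 8, 9, 6 are pairwise distinct — satisfied.

Violated: 1, 2, and 5.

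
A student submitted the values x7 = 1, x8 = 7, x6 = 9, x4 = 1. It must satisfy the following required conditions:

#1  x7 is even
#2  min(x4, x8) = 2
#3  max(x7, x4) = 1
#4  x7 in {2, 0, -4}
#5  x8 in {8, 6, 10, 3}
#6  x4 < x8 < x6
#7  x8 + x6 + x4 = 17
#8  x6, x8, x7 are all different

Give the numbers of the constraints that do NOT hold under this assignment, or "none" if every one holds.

#1 x7 = 1 is odd  no
#2 min(1, 7) = 1, not 2  no
#3 max(1, 1) = 1  yes
#4 x7 = 1 is not in {2, 0, -4}  no
#5 x8 = 7 is not in {8, 6, 10, 3}  no
#6 values 1 < 7 < 9  yes
#7 x8 + x6 + x4 = 7 + 9 + 1 = 17  yes
#8 values 9, 7, 1 are pairwise distinct  yes

No — constraints 1, 2, 4, and 5 are not satisfied.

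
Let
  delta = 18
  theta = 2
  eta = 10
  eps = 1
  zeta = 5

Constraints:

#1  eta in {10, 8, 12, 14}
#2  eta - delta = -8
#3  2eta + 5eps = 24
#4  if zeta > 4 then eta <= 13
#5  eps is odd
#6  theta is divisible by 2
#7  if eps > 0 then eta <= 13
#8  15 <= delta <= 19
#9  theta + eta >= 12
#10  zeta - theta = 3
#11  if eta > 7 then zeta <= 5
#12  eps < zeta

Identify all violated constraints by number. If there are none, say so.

Constraint 3 is violated.

#1 eta = 10 is in {10, 8, 12, 14} — holds.
#2 eta - delta = 10 - 18 = -8 — holds.
#3 2eta + 5eps = 2(10) + 5(1) = 25, not 24 — does not hold.
#4 zeta = 5 > 4, so we need eta ≤ 13; eta = 10 ≤ 13 — holds.
#5 eps = 1 is odd — holds.
#6 2 / 2 = 1, so 2 divides 2 — holds.
#7 eps = 1 > 0, so we need eta ≤ 13; eta = 10 ≤ 13 — holds.
#8 delta = 18 lies in [15, 19] — holds.
#9 theta + eta = 2 + 10 = 12; 12 ≥ 12 — holds.
#10 zeta - theta = 5 - 2 = 3 — holds.
#11 eta = 10 > 7, so we need zeta ≤ 5; zeta = 5 ≤ 5 — holds.
#12 eps = 1, zeta = 5; 1 < 5 — holds.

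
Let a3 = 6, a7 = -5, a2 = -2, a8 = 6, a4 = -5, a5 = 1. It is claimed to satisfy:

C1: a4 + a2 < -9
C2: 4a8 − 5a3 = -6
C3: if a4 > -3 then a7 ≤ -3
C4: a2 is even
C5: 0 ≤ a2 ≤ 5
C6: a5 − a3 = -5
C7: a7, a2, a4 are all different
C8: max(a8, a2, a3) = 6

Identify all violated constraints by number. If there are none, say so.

C1: a4 + a2 = -5 + (-2) = -7; -7 ≥ -9, bound -9 not met — fails.
C2: 4a8 − 5a3 = 4(6) − 5(6) = -6 — holds.
C3: a4 = -5, not > -3; antecedent false, conditional vacuously true — holds.
C4: a2 = -2 is even — holds.
C5: a2 = -2 is outside [0, 5] — fails.
C6: a5 − a3 = 1 − 6 = -5 — holds.
C7: a7 = a4 = -5, not all different — fails.
C8: max(6, -2, 6) = 6 — holds.

Constraints 1, 5, and 7 do not hold.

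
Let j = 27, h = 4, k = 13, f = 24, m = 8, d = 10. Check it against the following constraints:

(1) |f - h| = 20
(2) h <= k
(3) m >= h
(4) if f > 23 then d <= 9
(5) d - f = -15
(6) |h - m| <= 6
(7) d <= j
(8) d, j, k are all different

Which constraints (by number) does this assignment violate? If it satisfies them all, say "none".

The assignment fails constraints 4, 5.

(1) |24 - 4| = 20  ✓
(2) h = 4, k = 13; 4 ≤ 13  ✓
(3) m = 8, h = 4; 8 ≥ 4  ✓
(4) f = 24 > 23, so we need d ≤ 9; but d = 10 > 9  ✗
(5) d - f = 10 - 24 = -14, not -15  ✗
(6) |4 - 8| = 4; 4 ≤ 6  ✓
(7) d = 10, j = 27; 10 ≤ 27  ✓
(8) values 10, 27, 13 are pairwise distinct  ✓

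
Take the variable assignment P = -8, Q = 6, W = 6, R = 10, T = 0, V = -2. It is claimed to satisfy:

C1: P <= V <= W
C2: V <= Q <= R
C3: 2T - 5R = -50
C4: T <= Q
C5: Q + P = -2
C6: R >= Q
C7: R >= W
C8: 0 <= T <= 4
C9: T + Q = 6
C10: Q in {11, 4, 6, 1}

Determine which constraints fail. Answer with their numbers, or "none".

C1: values -8 <= -2 <= 6  true
C2: values -2 <= 6 <= 10  true
C3: 2T - 5R = 2(0) - 5(10) = -50  true
C4: T = 0, Q = 6; 0 ≤ 6  true
C5: Q + P = 6 + (-8) = -2  true
C6: R = 10, Q = 6; 10 ≥ 6  true
C7: R = 10, W = 6; 10 ≥ 6  true
C8: T = 0 lies in [0, 4]  true
C9: T + Q = 0 + 6 = 6  true
C10: Q = 6 is in {11, 4, 6, 1}  true

None — every constraint holds.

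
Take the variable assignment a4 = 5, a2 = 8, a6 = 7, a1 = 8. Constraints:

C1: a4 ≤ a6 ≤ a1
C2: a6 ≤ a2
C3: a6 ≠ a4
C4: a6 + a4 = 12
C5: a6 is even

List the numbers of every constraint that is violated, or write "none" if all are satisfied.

C1: values 5 ≤ 7 ≤ 8  OK
C2: a6 = 7, a2 = 8; 7 ≤ 8  OK
C3: a6 = 7, a4 = 5; distinct  OK
C4: a6 + a4 = 7 + 5 = 12  OK
C5: a6 = 7 is odd  FAIL

Violated: 5.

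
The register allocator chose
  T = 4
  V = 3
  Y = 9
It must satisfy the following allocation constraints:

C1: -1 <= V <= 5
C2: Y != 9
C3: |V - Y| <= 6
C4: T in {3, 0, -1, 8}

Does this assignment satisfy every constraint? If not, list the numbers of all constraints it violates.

Violated: 2 and 4.

C1: V = 3 lies in [-1, 5]  ✔
C2: Y = 9, but 9 is required to differ  ✘
C3: |3 - 9| = 6; 6 ≤ 6  ✔
C4: T = 4 is not in {3, 0, -1, 8}  ✘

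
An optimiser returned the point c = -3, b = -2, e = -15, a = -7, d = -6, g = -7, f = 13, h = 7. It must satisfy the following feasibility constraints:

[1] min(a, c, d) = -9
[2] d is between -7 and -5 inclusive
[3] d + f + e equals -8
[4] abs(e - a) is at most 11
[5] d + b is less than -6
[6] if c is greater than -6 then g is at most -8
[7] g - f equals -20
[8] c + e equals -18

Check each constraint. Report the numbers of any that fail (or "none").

The assignment fails constraints 1 and 6.

[1] min(-7, -3, -6) = -7, not -9  false
[2] d = -6 lies in [-7, -5]  true
[3] d + f + e = -6 + 13 + (-15) = -8  true
[4] abs(-15 - (-7)) = 8; 8 ≤ 11  true
[5] d + b = -6 + (-2) = -8; -8 < -6  true
[6] c = -3 > -6, so we need g ≤ -8; but g = -7 > -8  false
[7] g - f = -7 - 13 = -20  true
[8] c + e = -3 + (-15) = -18  true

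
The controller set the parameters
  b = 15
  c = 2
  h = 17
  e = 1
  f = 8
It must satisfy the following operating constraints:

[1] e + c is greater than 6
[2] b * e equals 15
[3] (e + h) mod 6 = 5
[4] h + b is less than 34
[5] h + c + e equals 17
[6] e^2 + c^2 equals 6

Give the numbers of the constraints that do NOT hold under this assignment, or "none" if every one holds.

No — constraints 1, 3, 5, and 6 are not satisfied.

[1] e + c = 1 + 2 = 3; 3 ≤ 6, bound 6 not met  no
[2] b * e = 15 * 1 = 15  yes
[3] e + h = 18; 18 mod 6 = 0, not 5  no
[4] h + b = 17 + 15 = 32; 32 < 34  yes
[5] h + c + e = 17 + 2 + 1 = 20, not 17  no
[6] e^2 + c^2 = 1^2 + 2^2 = 1 + 4 = 5, not 6  no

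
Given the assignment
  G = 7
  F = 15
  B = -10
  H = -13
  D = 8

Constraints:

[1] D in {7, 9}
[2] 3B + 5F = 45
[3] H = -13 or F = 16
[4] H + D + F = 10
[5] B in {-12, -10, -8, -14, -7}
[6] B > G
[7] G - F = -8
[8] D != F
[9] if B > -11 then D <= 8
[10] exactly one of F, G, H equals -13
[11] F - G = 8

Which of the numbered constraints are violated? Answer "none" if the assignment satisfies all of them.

[1] D = 8 is not in {7, 9} — violated.
[2] 3B + 5F = 3(-10) + 5(15) = 45 — OK.
[3] H = -13 = -13 (first disjunct) — OK.
[4] H + D + F = -13 + 8 + 15 = 10 — OK.
[5] B = -10 is in {-12, -10, -8, -14, -7} — OK.
[6] B = -10, G = 7; -10 ≤ 7 (want >) — violated.
[7] G - F = 7 - 15 = -8 — OK.
[8] D = 8, F = 15; distinct — OK.
[9] B = -10 > -11, so we need D ≤ 8; D = 8 ≤ 8 — OK.
[10] F=15, G=7, H=-13; 1 of them equals -13 — OK.
[11] F - G = 15 - 7 = 8 — OK.

Violated: 1 and 6.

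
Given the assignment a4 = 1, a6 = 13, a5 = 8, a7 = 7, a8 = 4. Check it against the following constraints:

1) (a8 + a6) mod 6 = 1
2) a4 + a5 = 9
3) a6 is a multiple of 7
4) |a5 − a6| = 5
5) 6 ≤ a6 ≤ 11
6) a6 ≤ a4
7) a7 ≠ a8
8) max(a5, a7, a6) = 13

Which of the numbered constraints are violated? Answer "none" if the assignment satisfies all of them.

The assignment fails constraints 1, 3, 5, 6.

1) a8 + a6 = 17; 17 mod 6 = 5, not 1 — does not hold.
2) a4 + a5 = 1 + 8 = 9 — holds.
3) 13 = 7×1 + 6, so 7 does not divide 13 — does not hold.
4) |8 − 13| = 5 — holds.
5) a6 = 13 is outside [6, 11] — does not hold.
6) a6 = 13, a4 = 1; 13 > 1 (want ≤) — does not hold.
7) a7 = 7, a8 = 4; distinct — holds.
8) max(8, 7, 13) = 13 — holds.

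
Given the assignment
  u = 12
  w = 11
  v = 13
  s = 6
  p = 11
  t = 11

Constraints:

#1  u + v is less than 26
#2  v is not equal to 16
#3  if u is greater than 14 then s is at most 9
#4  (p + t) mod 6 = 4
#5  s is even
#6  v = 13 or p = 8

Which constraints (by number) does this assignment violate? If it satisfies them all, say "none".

Yes — all constraints hold.

#1 u + v = 12 + 13 = 25; 25 < 26  true
#2 v = 13, and 13 ≠ 16  true
#3 u = 12, not > 14; antecedent false, conditional vacuously true  true
#4 p + t = 22; 22 mod 6 = 4  true
#5 s = 6 is even  true
#6 v = 13 = 13 (first disjunct)  true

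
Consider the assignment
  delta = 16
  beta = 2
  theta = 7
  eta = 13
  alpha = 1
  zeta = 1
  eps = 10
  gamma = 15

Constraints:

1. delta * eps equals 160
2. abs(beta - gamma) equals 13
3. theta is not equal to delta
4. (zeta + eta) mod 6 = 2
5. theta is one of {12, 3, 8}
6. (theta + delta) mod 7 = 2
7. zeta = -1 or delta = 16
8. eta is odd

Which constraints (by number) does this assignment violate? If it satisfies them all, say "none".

1. delta * eps = 16 * 10 = 160  ✔
2. abs(2 - 15) = 13  ✔
3. theta = 7, delta = 16; distinct  ✔
4. zeta + eta = 14; 14 mod 6 = 2  ✔
5. theta = 7 is not in {12, 3, 8}  ✘
6. theta + delta = 23; 23 mod 7 = 2  ✔
7. zeta = 1 ≠ -1, but delta = 16 = 16 (second disjunct)  ✔
8. eta = 13 is odd  ✔

No — constraint 5 is not satisfied.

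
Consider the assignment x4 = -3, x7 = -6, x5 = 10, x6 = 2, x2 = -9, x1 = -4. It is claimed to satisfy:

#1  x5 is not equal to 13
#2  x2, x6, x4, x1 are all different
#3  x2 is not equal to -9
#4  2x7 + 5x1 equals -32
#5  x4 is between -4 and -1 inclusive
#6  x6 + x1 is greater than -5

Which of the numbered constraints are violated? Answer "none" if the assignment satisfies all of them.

#1 x5 = 10, and 10 ≠ 13  OK
#2 values -9, 2, -3, -4 are pairwise distinct  OK
#3 x2 = -9, but -9 is required to differ  FAIL
#4 2x7 + 5x1 = 2(-6) + 5(-4) = -32  OK
#5 x4 = -3 lies in [-4, -1]  OK
#6 x6 + x1 = 2 + (-4) = -2; -2 > -5  OK

Violated: 3.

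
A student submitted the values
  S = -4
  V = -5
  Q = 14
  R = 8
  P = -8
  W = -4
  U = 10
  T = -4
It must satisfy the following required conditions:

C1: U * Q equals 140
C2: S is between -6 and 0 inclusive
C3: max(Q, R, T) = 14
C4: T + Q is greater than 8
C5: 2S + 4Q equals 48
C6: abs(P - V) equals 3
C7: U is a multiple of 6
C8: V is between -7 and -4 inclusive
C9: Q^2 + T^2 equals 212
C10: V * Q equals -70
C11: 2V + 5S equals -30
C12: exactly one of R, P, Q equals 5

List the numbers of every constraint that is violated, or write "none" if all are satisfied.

The assignment fails constraints 7, 12.

C1: U * Q = 10 * 14 = 140  true
C2: S = -4 lies in [-6, 0]  true
C3: max(14, 8, -4) = 14  true
C4: T + Q = -4 + 14 = 10; 10 > 8  true
C5: 2S + 4Q = 2(-4) + 4(14) = 48  true
C6: abs(-8 - (-5)) = 3  true
C7: 10 = 6*1 + 4, so 6 does not divide 10  false
C8: V = -5 lies in [-7, -4]  true
C9: Q^2 + T^2 = 14^2 + (-4)^2 = 196 + 16 = 212  true
C10: V * Q = -5 * 14 = -70  true
C11: 2V + 5S = 2(-5) + 5(-4) = -30  true
C12: R=8, P=-8, Q=14; 0 of them equal 5, not exactly one  false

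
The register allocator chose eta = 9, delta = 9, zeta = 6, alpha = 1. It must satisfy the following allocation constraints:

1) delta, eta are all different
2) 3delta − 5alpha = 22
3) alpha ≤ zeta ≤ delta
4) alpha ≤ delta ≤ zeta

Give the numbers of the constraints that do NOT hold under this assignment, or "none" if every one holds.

Violated: 1, 4.

1) delta = eta = 9, not all different — violated.
2) 3delta − 5alpha = 3(9) − 5(1) = 22 — OK.
3) values 1 ≤ 6 ≤ 9 — OK.
4) values 1, 9, 6; delta = 9 is not ≤ zeta = 6 — violated.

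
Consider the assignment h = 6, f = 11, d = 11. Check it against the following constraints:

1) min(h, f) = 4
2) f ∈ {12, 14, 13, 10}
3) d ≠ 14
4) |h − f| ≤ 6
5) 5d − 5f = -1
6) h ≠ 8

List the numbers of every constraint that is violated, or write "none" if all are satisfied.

Constraints 1, 2, and 5 are violated.

1) min(6, 11) = 6, not 4 — fails.
2) f = 11 is not in {12, 14, 13, 10} — fails.
3) d = 11, and 11 ≠ 14 — holds.
4) |6 − 11| = 5; 5 ≤ 6 — holds.
5) 5d − 5f = 5(11) − 5(11) = 0, not -1 — fails.
6) h = 6, and 6 ≠ 8 — holds.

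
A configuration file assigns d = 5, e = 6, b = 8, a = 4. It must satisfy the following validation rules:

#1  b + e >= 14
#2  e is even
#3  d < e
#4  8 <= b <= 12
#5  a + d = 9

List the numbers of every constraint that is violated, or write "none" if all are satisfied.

Yes — all constraints hold.

#1 b + e = 8 + 6 = 14; 14 ≥ 14  ✓
#2 e = 6 is even  ✓
#3 d = 5, e = 6; 5 < 6  ✓
#4 b = 8 lies in [8, 12]  ✓
#5 a + d = 4 + 5 = 9  ✓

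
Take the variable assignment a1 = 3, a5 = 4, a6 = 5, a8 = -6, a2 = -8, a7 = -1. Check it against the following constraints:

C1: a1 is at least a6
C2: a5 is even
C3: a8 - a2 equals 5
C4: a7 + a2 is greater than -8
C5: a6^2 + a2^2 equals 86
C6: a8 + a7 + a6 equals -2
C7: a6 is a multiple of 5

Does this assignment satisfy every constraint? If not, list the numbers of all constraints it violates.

C1: a1 = 3, a6 = 5; 3 < 5 (want ≥) — violated.
C2: a5 = 4 is even — OK.
C3: a8 - a2 = -6 - (-8) = 2, not 5 — violated.
C4: a7 + a2 = -1 + (-8) = -9; -9 ≤ -8, bound -8 not met — violated.
C5: a6^2 + a2^2 = 5^2 + (-8)^2 = 25 + 64 = 89, not 86 — violated.
C6: a8 + a7 + a6 = -6 + (-1) + 5 = -2 — OK.
C7: 5 / 5 = 1, so 5 divides 5 — OK.

Constraints 1, 3, 4, and 5 are violated.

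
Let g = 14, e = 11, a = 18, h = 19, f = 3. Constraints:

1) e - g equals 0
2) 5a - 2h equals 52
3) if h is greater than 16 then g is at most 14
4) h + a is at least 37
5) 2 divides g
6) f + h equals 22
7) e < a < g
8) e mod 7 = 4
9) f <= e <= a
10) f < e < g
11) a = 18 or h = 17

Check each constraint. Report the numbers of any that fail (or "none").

1) e - g = 11 - 14 = -3, not 0 — violated.
2) 5a - 2h = 5(18) - 2(19) = 52 — OK.
3) h = 19 > 16, so we need g ≤ 14; g = 14 ≤ 14 — OK.
4) h + a = 19 + 18 = 37; 37 ≥ 37 — OK.
5) 14 / 2 = 7, so 2 divides 14 — OK.
6) f + h = 3 + 19 = 22 — OK.
7) values 11, 18, 14; a = 18 is not < g = 14 — violated.
8) 11 mod 7 = 4 — OK.
9) values 3 <= 11 <= 18 — OK.
10) values 3 < 11 < 14 — OK.
11) a = 18 = 18 (first disjunct) — OK.

Violated: 1, 7.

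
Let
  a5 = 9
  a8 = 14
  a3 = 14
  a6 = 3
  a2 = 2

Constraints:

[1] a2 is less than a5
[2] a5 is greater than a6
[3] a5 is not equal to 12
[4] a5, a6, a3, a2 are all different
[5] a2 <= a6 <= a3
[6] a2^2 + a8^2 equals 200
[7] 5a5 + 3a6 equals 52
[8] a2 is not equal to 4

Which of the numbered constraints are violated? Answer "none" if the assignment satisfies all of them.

Violated: 7.

[1] a2 = 2, a5 = 9; 2 < 9 — OK.
[2] a5 = 9, a6 = 3; 9 > 3 — OK.
[3] a5 = 9, and 9 ≠ 12 — OK.
[4] values 9, 3, 14, 2 are pairwise distinct — OK.
[5] values 2 <= 3 <= 14 — OK.
[6] a2^2 + a8^2 = 2^2 + 14^2 = 4 + 196 = 200 — OK.
[7] 5a5 + 3a6 = 5(9) + 3(3) = 54, not 52 — violated.
[8] a2 = 2, and 2 ≠ 4 — OK.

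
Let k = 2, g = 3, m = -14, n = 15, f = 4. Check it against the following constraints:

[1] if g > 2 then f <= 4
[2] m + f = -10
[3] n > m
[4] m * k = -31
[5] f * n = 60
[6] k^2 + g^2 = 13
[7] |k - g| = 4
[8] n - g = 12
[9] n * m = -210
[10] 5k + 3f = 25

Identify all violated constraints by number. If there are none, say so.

The assignment fails constraints 4, 7, and 10.

[1] g = 3 > 2, so we need f ≤ 4; f = 4 ≤ 4  holds
[2] m + f = -14 + 4 = -10  holds
[3] n = 15, m = -14; 15 > -14  holds
[4] m * k = -14 * 2 = -28, not -31  fails
[5] f * n = 4 * 15 = 60  holds
[6] k^2 + g^2 = 2^2 + 3^2 = 4 + 9 = 13  holds
[7] |2 - 3| = 1, not 4  fails
[8] n - g = 15 - 3 = 12  holds
[9] n * m = 15 * (-14) = -210  holds
[10] 5k + 3f = 5(2) + 3(4) = 22, not 25  fails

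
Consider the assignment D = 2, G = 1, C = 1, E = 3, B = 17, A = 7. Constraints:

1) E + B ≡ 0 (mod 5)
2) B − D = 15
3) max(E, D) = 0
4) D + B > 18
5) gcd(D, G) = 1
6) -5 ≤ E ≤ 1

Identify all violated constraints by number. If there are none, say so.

1) E + B = 20; 20 mod 5 = 0 — satisfied.
2) B − D = 17 − 2 = 15 — satisfied.
3) max(3, 2) = 3, not 0 — violated.
4) D + B = 2 + 17 = 19; 19 > 18 — satisfied.
5) gcd(2, 1) = 1 — satisfied.
6) E = 3 is outside [-5, 1] — violated.

No — constraints 3 and 6 are not satisfied.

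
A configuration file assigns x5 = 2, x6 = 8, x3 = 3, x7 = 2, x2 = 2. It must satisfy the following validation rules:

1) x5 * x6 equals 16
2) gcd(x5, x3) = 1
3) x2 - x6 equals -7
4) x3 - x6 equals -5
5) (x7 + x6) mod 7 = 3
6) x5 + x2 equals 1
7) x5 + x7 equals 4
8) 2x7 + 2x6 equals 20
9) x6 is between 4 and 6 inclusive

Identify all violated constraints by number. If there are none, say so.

Constraints 3, 6, 9 are violated.

1) x5 * x6 = 2 * 8 = 16  OK
2) gcd(2, 3) = 1  OK
3) x2 - x6 = 2 - 8 = -6, not -7  FAIL
4) x3 - x6 = 3 - 8 = -5  OK
5) x7 + x6 = 10; 10 mod 7 = 3  OK
6) x5 + x2 = 2 + 2 = 4, not 1  FAIL
7) x5 + x7 = 2 + 2 = 4  OK
8) 2x7 + 2x6 = 2(2) + 2(8) = 20  OK
9) x6 = 8 is outside [4, 6]  FAIL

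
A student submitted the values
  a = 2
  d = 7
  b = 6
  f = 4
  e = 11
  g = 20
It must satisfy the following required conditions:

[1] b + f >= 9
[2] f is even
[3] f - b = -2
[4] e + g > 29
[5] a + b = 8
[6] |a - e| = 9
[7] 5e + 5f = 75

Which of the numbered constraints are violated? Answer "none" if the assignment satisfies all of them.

[1] b + f = 6 + 4 = 10; 10 ≥ 9 — holds.
[2] f = 4 is even — holds.
[3] f - b = 4 - 6 = -2 — holds.
[4] e + g = 11 + 20 = 31; 31 > 29 — holds.
[5] a + b = 2 + 6 = 8 — holds.
[6] |2 - 11| = 9 — holds.
[7] 5e + 5f = 5(11) + 5(4) = 75 — holds.

The assignment satisfies every constraint.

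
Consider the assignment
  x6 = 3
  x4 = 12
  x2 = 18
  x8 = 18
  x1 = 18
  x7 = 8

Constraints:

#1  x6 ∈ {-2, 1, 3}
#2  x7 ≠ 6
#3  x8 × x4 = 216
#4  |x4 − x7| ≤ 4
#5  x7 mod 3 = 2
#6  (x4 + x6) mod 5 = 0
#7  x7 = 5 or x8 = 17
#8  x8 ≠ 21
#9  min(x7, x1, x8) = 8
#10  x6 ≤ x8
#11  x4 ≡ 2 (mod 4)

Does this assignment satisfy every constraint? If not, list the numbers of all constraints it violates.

#1 x6 = 3 is in {-2, 1, 3}  yes
#2 x7 = 8, and 8 ≠ 6  yes
#3 x8 × x4 = 18 × 12 = 216  yes
#4 |12 − 8| = 4; 4 ≤ 4  yes
#5 8 mod 3 = 2  yes
#6 x4 + x6 = 15; 15 mod 5 = 0  yes
#7 x7 = 8 ≠ 5 and x8 = 18 ≠ 17; both disjuncts false  no
#8 x8 = 18, and 18 ≠ 21  yes
#9 min(8, 18, 18) = 8  yes
#10 x6 = 3, x8 = 18; 3 ≤ 18  yes
#11 12 mod 4 = 0, not 2  no

The assignment fails constraints 7 and 11.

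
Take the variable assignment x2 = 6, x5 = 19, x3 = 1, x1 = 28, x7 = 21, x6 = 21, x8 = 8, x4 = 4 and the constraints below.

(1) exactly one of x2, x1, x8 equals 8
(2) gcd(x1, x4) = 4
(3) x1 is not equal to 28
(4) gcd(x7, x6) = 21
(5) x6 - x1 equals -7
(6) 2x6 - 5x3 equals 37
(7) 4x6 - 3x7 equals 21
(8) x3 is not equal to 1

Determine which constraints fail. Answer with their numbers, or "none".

(1) x2=6, x1=28, x8=8; 1 of them equals 8 — holds.
(2) gcd(28, 4) = 4 — holds.
(3) x1 = 28, but 28 is required to differ — fails.
(4) gcd(21, 21) = 21 — holds.
(5) x6 - x1 = 21 - 28 = -7 — holds.
(6) 2x6 - 5x3 = 2(21) - 5(1) = 37 — holds.
(7) 4x6 - 3x7 = 4(21) - 3(21) = 21 — holds.
(8) x3 = 1, but 1 is required to differ — fails.

The assignment fails constraints 3 and 8.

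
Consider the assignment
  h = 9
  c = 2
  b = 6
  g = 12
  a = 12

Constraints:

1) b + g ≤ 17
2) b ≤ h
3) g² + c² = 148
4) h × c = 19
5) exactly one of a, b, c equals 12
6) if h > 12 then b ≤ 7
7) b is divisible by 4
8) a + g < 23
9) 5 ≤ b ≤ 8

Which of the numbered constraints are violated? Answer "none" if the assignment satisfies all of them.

1) b + g = 6 + 12 = 18; 18 > 17, bound 17 not met — fails.
2) b = 6, h = 9; 6 ≤ 9 — holds.
3) g² + c² = 12² + 2² = 144 + 4 = 148 — holds.
4) h × c = 9 × 2 = 18, not 19 — fails.
5) a=12, b=6, c=2; 1 of them equals 12 — holds.
6) h = 9, not > 12; antecedent false, conditional vacuously true — holds.
7) 6 = 4×1 + 2, so 4 does not divide 6 — fails.
8) a + g = 12 + 12 = 24; 24 ≥ 23, bound 23 not met — fails.
9) b = 6 lies in [5, 8] — holds.

Violated: 1, 4, 7, and 8.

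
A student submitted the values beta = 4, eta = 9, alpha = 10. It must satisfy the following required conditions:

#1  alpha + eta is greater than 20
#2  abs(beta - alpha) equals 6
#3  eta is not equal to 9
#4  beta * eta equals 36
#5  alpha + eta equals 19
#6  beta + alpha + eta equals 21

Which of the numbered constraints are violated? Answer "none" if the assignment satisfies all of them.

Violated: 1, 3, 6.

#1 alpha + eta = 10 + 9 = 19; 19 ≤ 20, bound 20 not met — does not hold.
#2 abs(4 - 10) = 6 — holds.
#3 eta = 9, but 9 is required to differ — does not hold.
#4 beta * eta = 4 * 9 = 36 — holds.
#5 alpha + eta = 10 + 9 = 19 — holds.
#6 beta + alpha + eta = 4 + 10 + 9 = 23, not 21 — does not hold.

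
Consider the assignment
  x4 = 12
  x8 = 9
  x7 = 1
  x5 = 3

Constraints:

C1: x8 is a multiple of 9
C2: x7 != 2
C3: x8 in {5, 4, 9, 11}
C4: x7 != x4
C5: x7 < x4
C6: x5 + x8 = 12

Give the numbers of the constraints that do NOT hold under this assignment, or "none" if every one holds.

The assignment satisfies every constraint.

C1: 9 / 9 = 1, so 9 divides 9  yes
C2: x7 = 1, and 1 ≠ 2  yes
C3: x8 = 9 is in {5, 4, 9, 11}  yes
C4: x7 = 1, x4 = 12; distinct  yes
C5: x7 = 1, x4 = 12; 1 < 12  yes
C6: x5 + x8 = 3 + 9 = 12  yes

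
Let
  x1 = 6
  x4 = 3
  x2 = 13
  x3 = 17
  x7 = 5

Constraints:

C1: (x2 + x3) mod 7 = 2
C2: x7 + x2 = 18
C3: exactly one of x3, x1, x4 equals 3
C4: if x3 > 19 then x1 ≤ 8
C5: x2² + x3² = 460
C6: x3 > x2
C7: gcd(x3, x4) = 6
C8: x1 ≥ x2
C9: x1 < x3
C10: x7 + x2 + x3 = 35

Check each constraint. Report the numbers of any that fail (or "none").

C1: x2 + x3 = 30; 30 mod 7 = 2 — holds.
C2: x7 + x2 = 5 + 13 = 18 — holds.
C3: x3=17, x1=6, x4=3; 1 of them equals 3 — holds.
C4: x3 = 17, not > 19; antecedent false, conditional vacuously true — holds.
C5: x2² + x3² = 13² + 17² = 169 + 289 = 458, not 460 — fails.
C6: x3 = 17, x2 = 13; 17 > 13 — holds.
C7: gcd(17, 3) = 1, not 6 — fails.
C8: x1 = 6, x2 = 13; 6 < 13 (want ≥) — fails.
C9: x1 = 6, x3 = 17; 6 < 17 — holds.
C10: x7 + x2 + x3 = 5 + 13 + 17 = 35 — holds.

The assignment fails constraints 5, 7, 8.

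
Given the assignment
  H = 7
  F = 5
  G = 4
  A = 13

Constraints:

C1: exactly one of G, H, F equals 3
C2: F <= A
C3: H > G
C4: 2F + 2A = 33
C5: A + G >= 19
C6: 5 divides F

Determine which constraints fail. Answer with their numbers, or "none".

No — constraints 1, 4, 5 are not satisfied.

C1: G=4, H=7, F=5; 0 of them equal 3, not exactly one — fails.
C2: F = 5, A = 13; 5 ≤ 13 — holds.
C3: H = 7, G = 4; 7 > 4 — holds.
C4: 2F + 2A = 2(5) + 2(13) = 36, not 33 — fails.
C5: A + G = 13 + 4 = 17; 17 < 19, bound 19 not met — fails.
C6: 5 / 5 = 1, so 5 divides 5 — holds.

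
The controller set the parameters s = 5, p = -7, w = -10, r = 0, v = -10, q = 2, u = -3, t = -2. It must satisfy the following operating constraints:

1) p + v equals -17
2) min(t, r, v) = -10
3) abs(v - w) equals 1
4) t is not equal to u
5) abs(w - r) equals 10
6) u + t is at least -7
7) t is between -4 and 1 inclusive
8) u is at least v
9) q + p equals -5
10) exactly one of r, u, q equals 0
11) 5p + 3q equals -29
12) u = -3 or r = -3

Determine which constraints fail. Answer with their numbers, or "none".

No — constraint 3 is not satisfied.

1) p + v = -7 + (-10) = -17 — holds.
2) min(-2, 0, -10) = -10 — holds.
3) abs(-10 - (-10)) = 0, not 1 — fails.
4) t = -2, u = -3; distinct — holds.
5) abs(-10 - 0) = 10 — holds.
6) u + t = -3 + (-2) = -5; -5 ≥ -7 — holds.
7) t = -2 lies in [-4, 1] — holds.
8) u = -3, v = -10; -3 ≥ -10 — holds.
9) q + p = 2 + (-7) = -5 — holds.
10) r=0, u=-3, q=2; 1 of them equals 0 — holds.
11) 5p + 3q = 5(-7) + 3(2) = -29 — holds.
12) u = -3 = -3 (first disjunct) — holds.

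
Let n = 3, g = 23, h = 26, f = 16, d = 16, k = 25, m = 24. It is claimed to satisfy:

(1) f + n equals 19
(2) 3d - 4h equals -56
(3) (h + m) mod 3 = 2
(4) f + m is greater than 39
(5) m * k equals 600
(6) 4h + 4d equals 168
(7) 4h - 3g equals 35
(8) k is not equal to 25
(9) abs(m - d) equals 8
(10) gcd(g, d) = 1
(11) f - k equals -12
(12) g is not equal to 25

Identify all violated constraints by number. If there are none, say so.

(1) f + n = 16 + 3 = 19 — OK.
(2) 3d - 4h = 3(16) - 4(26) = -56 — OK.
(3) h + m = 50; 50 mod 3 = 2 — OK.
(4) f + m = 16 + 24 = 40; 40 > 39 — OK.
(5) m * k = 24 * 25 = 600 — OK.
(6) 4h + 4d = 4(26) + 4(16) = 168 — OK.
(7) 4h - 3g = 4(26) - 3(23) = 35 — OK.
(8) k = 25, but 25 is required to differ — violated.
(9) abs(24 - 16) = 8 — OK.
(10) gcd(23, 16) = 1 — OK.
(11) f - k = 16 - 25 = -9, not -12 — violated.
(12) g = 23, and 23 ≠ 25 — OK.

No — constraints 8 and 11 are not satisfied.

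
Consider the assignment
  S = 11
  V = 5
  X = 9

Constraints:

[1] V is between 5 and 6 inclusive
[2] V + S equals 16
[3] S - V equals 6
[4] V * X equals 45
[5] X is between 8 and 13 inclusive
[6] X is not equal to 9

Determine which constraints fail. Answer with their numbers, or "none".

Constraint 6 does not hold.

[1] V = 5 lies in [5, 6] — holds.
[2] V + S = 5 + 11 = 16 — holds.
[3] S - V = 11 - 5 = 6 — holds.
[4] V * X = 5 * 9 = 45 — holds.
[5] X = 9 lies in [8, 13] — holds.
[6] X = 9, but 9 is required to differ — does not hold.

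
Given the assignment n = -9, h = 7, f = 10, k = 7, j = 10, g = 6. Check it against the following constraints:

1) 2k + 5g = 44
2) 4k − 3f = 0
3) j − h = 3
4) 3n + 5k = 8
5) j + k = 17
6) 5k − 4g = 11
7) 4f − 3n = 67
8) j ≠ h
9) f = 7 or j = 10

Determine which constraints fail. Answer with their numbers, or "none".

Violated: 2.

1) 2k + 5g = 2(7) + 5(6) = 44 — satisfied.
2) 4k − 3f = 4(7) − 3(10) = -2, not 0 — violated.
3) j − h = 10 − 7 = 3 — satisfied.
4) 3n + 5k = 3(-9) + 5(7) = 8 — satisfied.
5) j + k = 10 + 7 = 17 — satisfied.
6) 5k − 4g = 5(7) − 4(6) = 11 — satisfied.
7) 4f − 3n = 4(10) − 3(-9) = 67 — satisfied.
8) j = 10, h = 7; distinct — satisfied.
9) f = 10 ≠ 7, but j = 10 = 10 (second disjunct) — satisfied.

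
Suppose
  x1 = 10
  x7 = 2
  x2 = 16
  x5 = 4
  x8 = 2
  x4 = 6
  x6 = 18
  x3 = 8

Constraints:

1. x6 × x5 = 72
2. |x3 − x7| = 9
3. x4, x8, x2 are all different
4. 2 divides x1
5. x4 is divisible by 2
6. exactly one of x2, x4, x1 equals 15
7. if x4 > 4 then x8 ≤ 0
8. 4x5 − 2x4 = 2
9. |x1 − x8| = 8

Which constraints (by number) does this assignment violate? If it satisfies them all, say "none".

Violated: 2, 6, 7, and 8.

1. x6 × x5 = 18 × 4 = 72  OK
2. |8 − 2| = 6, not 9  FAIL
3. values 6, 2, 16 are pairwise distinct  OK
4. 10 / 2 = 5, so 2 divides 10  OK
5. 6 / 2 = 3, so 2 divides 6  OK
6. x2=16, x4=6, x1=10; 0 of them equal 15, not exactly one  FAIL
7. x4 = 6 > 4, so we need x8 ≤ 0; but x8 = 2 > 0  FAIL
8. 4x5 − 2x4 = 4(4) − 2(6) = 4, not 2  FAIL
9. |10 − 2| = 8  OK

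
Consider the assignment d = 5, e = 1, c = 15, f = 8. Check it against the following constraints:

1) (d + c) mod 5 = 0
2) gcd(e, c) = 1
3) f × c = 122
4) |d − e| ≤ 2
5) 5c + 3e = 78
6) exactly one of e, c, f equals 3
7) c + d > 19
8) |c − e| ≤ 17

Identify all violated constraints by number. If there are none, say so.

1) d + c = 20; 20 mod 5 = 0  holds
2) gcd(1, 15) = 1  holds
3) f × c = 8 × 15 = 120, not 122  fails
4) |5 − 1| = 4; 4 > 2, exceeds bound 2  fails
5) 5c + 3e = 5(15) + 3(1) = 78  holds
6) e=1, c=15, f=8; 0 of them equal 3, not exactly one  fails
7) c + d = 15 + 5 = 20; 20 > 19  holds
8) |15 − 1| = 14; 14 ≤ 17  holds

No — constraints 3, 4, 6 are not satisfied.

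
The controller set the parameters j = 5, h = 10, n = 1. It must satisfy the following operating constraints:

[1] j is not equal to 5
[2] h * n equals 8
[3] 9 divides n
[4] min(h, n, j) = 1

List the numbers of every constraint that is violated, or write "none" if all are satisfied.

No — constraints 1, 2, 3 are not satisfied.

[1] j = 5, but 5 is required to differ — fails.
[2] h * n = 10 * 1 = 10, not 8 — fails.
[3] 1 = 9*0 + 1, so 9 does not divide 1 — fails.
[4] min(10, 1, 5) = 1 — holds.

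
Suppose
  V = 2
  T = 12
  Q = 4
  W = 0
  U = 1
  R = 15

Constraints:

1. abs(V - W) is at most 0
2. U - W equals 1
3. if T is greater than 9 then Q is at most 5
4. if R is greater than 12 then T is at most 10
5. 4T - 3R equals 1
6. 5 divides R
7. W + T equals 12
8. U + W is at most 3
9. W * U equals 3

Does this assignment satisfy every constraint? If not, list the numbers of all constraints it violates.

Constraints 1, 4, 5, and 9 do not hold.

1. abs(2 - 0) = 2; 2 > 0, exceeds bound 0  FAIL
2. U - W = 1 - 0 = 1  OK
3. T = 12 > 9, so we need Q ≤ 5; Q = 4 ≤ 5  OK
4. R = 15 > 12, so we need T ≤ 10; but T = 12 > 10  FAIL
5. 4T - 3R = 4(12) - 3(15) = 3, not 1  FAIL
6. 15 / 5 = 3, so 5 divides 15  OK
7. W + T = 0 + 12 = 12  OK
8. U + W = 1 + 0 = 1; 1 ≤ 3  OK
9. W * U = 0 * 1 = 0, not 3  FAIL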